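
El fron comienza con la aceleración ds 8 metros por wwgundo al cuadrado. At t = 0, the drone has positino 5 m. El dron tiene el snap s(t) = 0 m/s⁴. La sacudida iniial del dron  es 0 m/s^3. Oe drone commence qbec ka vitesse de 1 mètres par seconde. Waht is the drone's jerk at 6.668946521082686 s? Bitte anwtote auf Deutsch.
Um dies zu lösen, müssen wir 1 Integral unserer Gleichung für den Snap s(t) = 0 finden. Das Integral von dem Snap ist der Ruck. Mit j(0) = 0 erhalten wir j(t) = 0. Aus der Gleichung für den Ruck j(t) = 0, setzen wir t = 6.668946521082686 ein und erhalten j = 0.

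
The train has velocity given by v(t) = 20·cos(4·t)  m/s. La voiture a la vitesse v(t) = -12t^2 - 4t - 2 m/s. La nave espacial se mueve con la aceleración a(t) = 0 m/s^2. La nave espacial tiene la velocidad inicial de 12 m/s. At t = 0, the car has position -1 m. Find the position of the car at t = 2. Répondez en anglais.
To find the answer, we compute 1 antiderivative of v(t) = -12·t^2 - 4·t - 2. The antiderivative of velocity, with x(0) = -1, gives position: x(t) = -4·t^3 - 2·t^2 - 2·t - 1. We have position x(t) = -4·t^3 - 2·t^2 - 2·t - 1. Substituting t = 2: x(2) = -45.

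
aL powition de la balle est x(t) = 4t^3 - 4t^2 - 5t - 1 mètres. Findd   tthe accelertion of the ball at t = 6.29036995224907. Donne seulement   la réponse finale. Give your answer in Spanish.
En t = 6.29036995224907, a = 142.968878853978.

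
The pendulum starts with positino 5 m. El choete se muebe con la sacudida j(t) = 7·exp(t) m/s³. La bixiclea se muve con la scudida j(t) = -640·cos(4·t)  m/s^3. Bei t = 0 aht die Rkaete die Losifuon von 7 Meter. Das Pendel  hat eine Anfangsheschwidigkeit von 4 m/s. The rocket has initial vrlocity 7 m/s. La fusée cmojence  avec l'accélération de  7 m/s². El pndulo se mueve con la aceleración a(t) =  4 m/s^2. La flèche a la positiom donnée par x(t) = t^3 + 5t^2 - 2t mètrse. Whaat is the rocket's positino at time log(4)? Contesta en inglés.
To solve this, we need to take 3 antiderivatives of our jerk equation j(t) = 7·exp(t). Finding the integral of j(t) and using a(0) = 7: a(t) = 7·exp(t). The antiderivative of acceleration, with v(0) = 7, gives velocity: v(t) = 7·exp(t). The integral of velocity is position. Using x(0) = 7, we get x(t) = 7·exp(t). Using x(t) = 7·exp(t) and substituting t = log(4), we find x = 28.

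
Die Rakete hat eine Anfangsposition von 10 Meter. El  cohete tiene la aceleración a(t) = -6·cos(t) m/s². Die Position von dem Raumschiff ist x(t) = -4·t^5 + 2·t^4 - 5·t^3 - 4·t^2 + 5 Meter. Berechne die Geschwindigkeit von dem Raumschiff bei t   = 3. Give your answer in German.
Um dies zu lösen, müssen wir 1 Ableitung unserer Gleichung für die Position x(t) = -4·t^5 + 2·t^4 - 5·t^3 - 4·t^2 + 5 nehmen. Die Ableitung von der Position ergibt die Geschwindigkeit: v(t) = -20·t^4 + 8·t^3 - 15·t^2 - 8·t. Mit v(t) = -20·t^4 + 8·t^3 - 15·t^2 - 8·t und Einsetzen von t = 3, finden wir v = -1563.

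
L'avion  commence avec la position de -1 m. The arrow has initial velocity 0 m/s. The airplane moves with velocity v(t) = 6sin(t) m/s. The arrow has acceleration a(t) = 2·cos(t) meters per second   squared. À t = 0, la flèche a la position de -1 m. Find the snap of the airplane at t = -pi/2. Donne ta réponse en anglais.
Starting from velocity v(t) = 6·sin(t), we take 3 derivatives. Differentiating velocity, we get acceleration: a(t) = 6·cos(t). Differentiating acceleration, we get jerk: j(t) = -6·sin(t). Differentiating jerk, we get snap: s(t) = -6·cos(t). From the given snap equation s(t) = -6·cos(t), we substitute t = -pi/2 to get s = 0.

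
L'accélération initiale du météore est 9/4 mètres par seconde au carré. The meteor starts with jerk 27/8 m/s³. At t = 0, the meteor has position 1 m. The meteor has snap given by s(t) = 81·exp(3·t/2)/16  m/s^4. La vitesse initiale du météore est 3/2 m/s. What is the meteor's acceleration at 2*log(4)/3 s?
To solve this, we need to take 2 integrals of our snap equation s(t) = 81·exp(3·t/2)/16. Taking ∫s(t)dt and applying j(0) = 27/8, we find j(t) = 27·exp(3·t/2)/8. The integral of jerk is acceleration. Using a(0) = 9/4, we get a(t) = 9·exp(3·t/2)/4. We have acceleration a(t) = 9·exp(3·t/2)/4. Substituting t = 2*log(4)/3: a(2*log(4)/3) = 9.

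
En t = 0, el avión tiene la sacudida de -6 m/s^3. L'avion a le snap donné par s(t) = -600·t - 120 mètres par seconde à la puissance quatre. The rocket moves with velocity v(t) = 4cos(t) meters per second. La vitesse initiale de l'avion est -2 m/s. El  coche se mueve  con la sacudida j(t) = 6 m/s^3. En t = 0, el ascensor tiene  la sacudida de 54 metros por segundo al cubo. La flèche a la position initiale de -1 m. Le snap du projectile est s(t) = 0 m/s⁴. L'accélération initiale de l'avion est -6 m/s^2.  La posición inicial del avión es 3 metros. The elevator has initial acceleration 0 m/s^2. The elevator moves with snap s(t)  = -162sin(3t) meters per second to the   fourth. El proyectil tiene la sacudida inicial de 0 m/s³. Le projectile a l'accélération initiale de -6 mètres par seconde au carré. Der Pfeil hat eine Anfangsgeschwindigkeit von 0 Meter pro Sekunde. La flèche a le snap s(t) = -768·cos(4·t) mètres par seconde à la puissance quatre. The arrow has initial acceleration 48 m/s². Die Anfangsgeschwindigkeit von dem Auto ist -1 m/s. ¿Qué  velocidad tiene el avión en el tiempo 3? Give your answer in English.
To solve this, we need to take 3 integrals of our snap equation s(t) = -600·t - 120. The integral of snap, with j(0) = -6, gives jerk: j(t) = -300·t^2 - 120·t - 6. Taking ∫j(t)dt and applying a(0) = -6, we find a(t) = -100·t^3 - 60·t^2 - 6·t - 6. Integrating acceleration and using the initial condition v(0) = -2, we get v(t) = -25·t^4 - 20·t^3 - 3·t^2 - 6·t - 2. From the given velocity equation v(t) = -25·t^4 - 20·t^3 - 3·t^2 - 6·t - 2, we substitute t = 3 to get v = -2612.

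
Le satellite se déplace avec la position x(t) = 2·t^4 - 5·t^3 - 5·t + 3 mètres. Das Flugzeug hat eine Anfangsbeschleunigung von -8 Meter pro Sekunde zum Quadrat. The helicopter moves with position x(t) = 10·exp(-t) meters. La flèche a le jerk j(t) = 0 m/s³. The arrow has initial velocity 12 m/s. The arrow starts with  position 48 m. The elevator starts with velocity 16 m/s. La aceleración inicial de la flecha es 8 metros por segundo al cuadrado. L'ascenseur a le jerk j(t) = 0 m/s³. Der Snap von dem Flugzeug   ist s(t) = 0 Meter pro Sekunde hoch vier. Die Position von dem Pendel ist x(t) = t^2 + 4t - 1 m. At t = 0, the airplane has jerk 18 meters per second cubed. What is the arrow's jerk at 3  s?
From the given jerk equation j(t) = 0, we substitute t = 3 to get j = 0.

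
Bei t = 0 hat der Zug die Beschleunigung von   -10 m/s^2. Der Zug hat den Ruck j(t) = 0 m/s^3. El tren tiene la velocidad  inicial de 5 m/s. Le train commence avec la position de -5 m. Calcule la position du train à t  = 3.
Nous devons intégrer notre équation du jerk j(t) = 0 3 fois. En prenant ∫j(t)dt et en appliquant a(0) = -10, nous trouvons a(t) = -10. En prenant ∫a(t)dt et en appliquant v(0) = 5, nous trouvons v(t) = 5 - 10·t. En intégrant la vitesse et en utilisant la condition initiale x(0) = -5, nous obtenons x(t) = -5·t^2 + 5·t - 5. En utilisant x(t) = -5·t^2 + 5·t - 5 et en substituant t = 3, nous trouvons x = -35.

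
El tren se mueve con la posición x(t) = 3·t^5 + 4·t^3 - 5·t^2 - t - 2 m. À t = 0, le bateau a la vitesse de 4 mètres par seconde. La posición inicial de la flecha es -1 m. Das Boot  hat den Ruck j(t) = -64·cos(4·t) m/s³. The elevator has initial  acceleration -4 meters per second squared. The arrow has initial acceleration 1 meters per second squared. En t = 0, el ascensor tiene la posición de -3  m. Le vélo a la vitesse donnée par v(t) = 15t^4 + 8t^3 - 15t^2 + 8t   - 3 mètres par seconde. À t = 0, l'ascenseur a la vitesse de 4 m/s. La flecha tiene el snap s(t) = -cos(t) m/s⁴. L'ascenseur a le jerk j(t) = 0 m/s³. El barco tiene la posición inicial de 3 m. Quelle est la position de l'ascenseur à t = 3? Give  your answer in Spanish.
Partiendo de la sacudida j(t) = 0, tomamos 3 integrales. Integrando la sacudida y usando la condición inicial a(0) = -4, obtenemos a(t) = -4. La integral de la aceleración es la velocidad. Usando v(0) = 4, obtenemos v(t) = 4 - 4·t. La integral de la velocidad, con x(0) = -3, da la posición: x(t) = -2·t^2 + 4·t - 3. Usando x(t) = -2·t^2 + 4·t - 3 y sustituyendo t = 3, encontramos x = -9.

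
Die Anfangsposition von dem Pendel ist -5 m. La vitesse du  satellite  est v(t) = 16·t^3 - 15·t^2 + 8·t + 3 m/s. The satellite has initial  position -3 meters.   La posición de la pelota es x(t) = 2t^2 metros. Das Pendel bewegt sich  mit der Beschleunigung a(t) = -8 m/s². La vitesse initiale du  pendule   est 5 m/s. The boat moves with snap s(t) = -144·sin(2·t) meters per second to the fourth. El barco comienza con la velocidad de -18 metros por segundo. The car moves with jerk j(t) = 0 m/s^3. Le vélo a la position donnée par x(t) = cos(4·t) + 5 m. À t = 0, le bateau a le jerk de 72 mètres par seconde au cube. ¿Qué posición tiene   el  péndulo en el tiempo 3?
Debemos encontrar la integral de nuestra ecuación de la aceleración a(t) = -8 2 veces. Tomando ∫a(t)dt y aplicando v(0) = 5, encontramos v(t) = 5 - 8·t. Integrando la velocidad y usando la condición inicial x(0) = -5, obtenemos x(t) = -4·t^2 + 5·t - 5. De la ecuación de la posición x(t) = -4·t^2 + 5·t - 5, sustituimos t = 3 para obtener x = -26.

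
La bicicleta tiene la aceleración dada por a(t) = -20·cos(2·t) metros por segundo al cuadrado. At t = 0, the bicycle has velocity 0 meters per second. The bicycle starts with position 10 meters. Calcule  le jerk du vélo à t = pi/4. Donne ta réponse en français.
Pour résoudre ceci, nous devons prendre 1 dérivée de notre équation de l'accélération a(t) = -20·cos(2·t). En prenant d/dt de a(t), nous trouvons j(t) = 40·sin(2·t). Nous avons le jerk j(t) = 40·sin(2·t). En substituant t = pi/4: j(pi/4) = 40.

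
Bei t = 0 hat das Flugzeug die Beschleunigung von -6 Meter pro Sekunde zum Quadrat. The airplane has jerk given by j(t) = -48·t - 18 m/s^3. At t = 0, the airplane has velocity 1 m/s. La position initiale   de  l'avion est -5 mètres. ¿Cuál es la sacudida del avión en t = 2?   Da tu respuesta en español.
Usando j(t) = -48·t - 18 y sustituyendo t = 2, encontramos j = -114.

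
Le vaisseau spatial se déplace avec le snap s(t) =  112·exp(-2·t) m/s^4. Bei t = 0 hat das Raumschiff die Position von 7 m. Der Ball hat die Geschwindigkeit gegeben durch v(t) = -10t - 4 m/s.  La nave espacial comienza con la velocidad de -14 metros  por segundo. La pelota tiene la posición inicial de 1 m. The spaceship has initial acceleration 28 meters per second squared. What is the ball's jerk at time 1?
Starting from velocity v(t) = -10·t - 4, we take 2 derivatives. Differentiating velocity, we get acceleration: a(t) = -10. Taking d/dt of a(t), we find j(t) = 0. We have jerk j(t) = 0. Substituting t = 1: j(1) = 0.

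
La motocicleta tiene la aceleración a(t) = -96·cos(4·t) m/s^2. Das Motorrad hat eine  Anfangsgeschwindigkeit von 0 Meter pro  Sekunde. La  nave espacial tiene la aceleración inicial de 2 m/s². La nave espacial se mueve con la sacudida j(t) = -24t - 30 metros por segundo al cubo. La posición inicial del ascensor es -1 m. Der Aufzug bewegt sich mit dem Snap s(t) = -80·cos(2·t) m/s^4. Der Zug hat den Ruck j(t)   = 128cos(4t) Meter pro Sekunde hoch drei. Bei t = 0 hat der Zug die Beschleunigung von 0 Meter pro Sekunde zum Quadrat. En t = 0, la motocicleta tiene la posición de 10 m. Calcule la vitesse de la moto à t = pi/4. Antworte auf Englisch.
We must find the integral of our acceleration equation a(t) = -96·cos(4·t) 1 time. Taking ∫a(t)dt and applying v(0) = 0, we find v(t) = -24·sin(4·t). From the given velocity equation v(t) = -24·sin(4·t), we substitute t = pi/4 to get v = 0.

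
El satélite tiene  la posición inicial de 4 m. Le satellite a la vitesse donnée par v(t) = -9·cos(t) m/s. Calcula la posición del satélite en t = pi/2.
Para resolver esto, necesitamos tomar 1 integral de nuestra ecuación de la velocidad v(t) = -9·cos(t). Tomando ∫v(t)dt y aplicando x(0) = 4, encontramos x(t) = 4 - 9·sin(t). Tenemos la posición x(t) = 4 - 9·sin(t). Sustituyendo t = pi/2: x(pi/2) = -5.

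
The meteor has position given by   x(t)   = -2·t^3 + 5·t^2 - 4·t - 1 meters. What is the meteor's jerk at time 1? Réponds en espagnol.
Partiendo de la posición x(t) = -2·t^3 + 5·t^2 - 4·t - 1, tomamos 3 derivadas. La derivada de la posición da la velocidad: v(t) = -6·t^2 + 10·t - 4. La derivada de la velocidad da la aceleración: a(t) = 10 - 12·t. Derivando la aceleración, obtenemos la sacudida: j(t) = -12. De la ecuación de la sacudida j(t) = -12, sustituimos t = 1 para obtener j = -12.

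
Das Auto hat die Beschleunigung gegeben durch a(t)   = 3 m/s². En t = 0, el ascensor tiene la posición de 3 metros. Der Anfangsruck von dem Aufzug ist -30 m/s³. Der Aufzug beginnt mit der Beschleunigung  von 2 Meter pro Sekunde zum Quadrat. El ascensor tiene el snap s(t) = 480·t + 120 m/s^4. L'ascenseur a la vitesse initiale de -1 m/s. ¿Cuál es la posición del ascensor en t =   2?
Necesitamos integrar nuestra ecuación del snap s(t) = 480·t + 120 4 veces. La antiderivada del snap es la sacudida. Usando j(0) = -30, obtenemos j(t) = 240·t^2 + 120·t - 30. La integral de la sacudida es la aceleración. Usando a(0) = 2, obtenemos a(t) = 80·t^3 + 60·t^2 - 30·t + 2. La antiderivada de la aceleración es la velocidad. Usando v(0) = -1, obtenemos v(t) = 20·t^4 + 20·t^3 - 15·t^2 + 2·t - 1. La antiderivada de la velocidad es la posición. Usando x(0) = 3, obtenemos x(t) = 4·t^5 + 5·t^4 - 5·t^3 + t^2 - t + 3. De la ecuación de la posición x(t) = 4·t^5 + 5·t^4 - 5·t^3 + t^2 - t + 3, sustituimos t = 2 para obtener x = 173.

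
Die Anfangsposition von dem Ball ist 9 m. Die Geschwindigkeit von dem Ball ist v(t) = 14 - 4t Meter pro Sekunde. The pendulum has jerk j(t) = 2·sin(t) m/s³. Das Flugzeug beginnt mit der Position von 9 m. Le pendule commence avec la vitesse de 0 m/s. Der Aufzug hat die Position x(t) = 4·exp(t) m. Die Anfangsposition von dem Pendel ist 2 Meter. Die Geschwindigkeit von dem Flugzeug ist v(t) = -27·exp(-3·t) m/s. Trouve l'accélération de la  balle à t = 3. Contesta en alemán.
Um dies zu lösen, müssen wir 1 Ableitung unserer Gleichung für die Geschwindigkeit v(t) = 14 - 4·t nehmen. Mit d/dt von v(t) finden wir a(t) = -4. Wir haben die Beschleunigung a(t) = -4. Durch Einsetzen von t = 3: a(3) = -4.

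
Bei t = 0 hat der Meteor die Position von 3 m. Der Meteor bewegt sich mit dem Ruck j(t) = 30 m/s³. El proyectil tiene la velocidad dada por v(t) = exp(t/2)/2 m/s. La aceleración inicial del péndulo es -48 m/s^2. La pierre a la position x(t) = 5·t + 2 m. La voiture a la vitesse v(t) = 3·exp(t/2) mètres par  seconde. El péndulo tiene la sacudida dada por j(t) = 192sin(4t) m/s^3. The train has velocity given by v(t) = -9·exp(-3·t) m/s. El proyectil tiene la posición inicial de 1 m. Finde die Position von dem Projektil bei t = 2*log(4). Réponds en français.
Nous devons trouver la primitive de notre équation de la vitesse v(t) = exp(t/2)/2 1 fois. En intégrant la vitesse et en utilisant la condition initiale x(0) = 1, nous obtenons x(t) = exp(t/2). Nous avons la position x(t) = exp(t/2). En substituant t = 2*log(4): x(2*log(4)) = 4.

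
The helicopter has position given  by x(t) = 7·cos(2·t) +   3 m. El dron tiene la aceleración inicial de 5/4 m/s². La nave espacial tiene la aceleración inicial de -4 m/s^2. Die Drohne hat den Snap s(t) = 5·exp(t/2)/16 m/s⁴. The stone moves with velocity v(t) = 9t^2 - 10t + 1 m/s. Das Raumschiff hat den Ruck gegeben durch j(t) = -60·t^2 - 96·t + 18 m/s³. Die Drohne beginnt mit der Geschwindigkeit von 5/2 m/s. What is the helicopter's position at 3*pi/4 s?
From the given position equation x(t) = 7·cos(2·t) + 3, we substitute t = 3*pi/4 to get x = 3.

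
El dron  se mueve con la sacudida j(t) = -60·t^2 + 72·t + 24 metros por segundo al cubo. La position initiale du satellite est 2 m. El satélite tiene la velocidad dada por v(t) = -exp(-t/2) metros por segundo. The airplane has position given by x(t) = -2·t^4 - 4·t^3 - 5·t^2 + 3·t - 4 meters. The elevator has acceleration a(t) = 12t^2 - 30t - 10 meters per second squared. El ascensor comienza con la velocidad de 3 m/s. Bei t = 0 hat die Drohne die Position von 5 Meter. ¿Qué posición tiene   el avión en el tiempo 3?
Usando x(t) = -2·t^4 - 4·t^3 - 5·t^2 + 3·t - 4 y sustituyendo t = 3, encontramos x = -310.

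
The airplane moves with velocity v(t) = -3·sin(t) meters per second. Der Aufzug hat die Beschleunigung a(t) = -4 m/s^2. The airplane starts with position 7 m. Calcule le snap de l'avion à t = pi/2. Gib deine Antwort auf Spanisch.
Para resolver esto, necesitamos tomar 3 derivadas de nuestra ecuación de la velocidad v(t) = -3·sin(t). Tomando d/dt de v(t), encontramos a(t) = -3·cos(t). Derivando la aceleración, obtenemos la sacudida: j(t) = 3·sin(t). Tomando d/dt de j(t), encontramos s(t) = 3·cos(t). De la ecuación del snap s(t) = 3·cos(t), sustituimos t = pi/2 para obtener s = 0.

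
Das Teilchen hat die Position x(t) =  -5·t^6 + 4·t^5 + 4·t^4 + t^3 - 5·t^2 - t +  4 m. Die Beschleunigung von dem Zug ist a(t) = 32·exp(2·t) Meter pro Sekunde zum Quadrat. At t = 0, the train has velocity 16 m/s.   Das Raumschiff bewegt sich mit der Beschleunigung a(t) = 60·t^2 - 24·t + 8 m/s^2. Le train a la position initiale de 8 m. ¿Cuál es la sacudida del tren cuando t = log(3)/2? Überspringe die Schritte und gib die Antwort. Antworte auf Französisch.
j(log(3)/2) = 192.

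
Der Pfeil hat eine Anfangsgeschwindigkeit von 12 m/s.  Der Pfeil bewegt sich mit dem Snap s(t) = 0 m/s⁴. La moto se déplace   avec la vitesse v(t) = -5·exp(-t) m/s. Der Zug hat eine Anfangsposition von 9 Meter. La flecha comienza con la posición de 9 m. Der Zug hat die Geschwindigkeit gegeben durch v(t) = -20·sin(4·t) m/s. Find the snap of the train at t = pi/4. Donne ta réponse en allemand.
Wir müssen unsere Gleichung für die Geschwindigkeit v(t) = -20·sin(4·t) 3-mal ableiten. Durch Ableiten von der Geschwindigkeit erhalten wir die Beschleunigung: a(t) = -80·cos(4·t). Durch Ableiten von der Beschleunigung erhalten wir den Ruck: j(t) = 320·sin(4·t). Die Ableitung von dem Ruck ergibt den Snap: s(t) = 1280·cos(4·t). Mit s(t) = 1280·cos(4·t) und Einsetzen von t = pi/4, finden wir s = -1280.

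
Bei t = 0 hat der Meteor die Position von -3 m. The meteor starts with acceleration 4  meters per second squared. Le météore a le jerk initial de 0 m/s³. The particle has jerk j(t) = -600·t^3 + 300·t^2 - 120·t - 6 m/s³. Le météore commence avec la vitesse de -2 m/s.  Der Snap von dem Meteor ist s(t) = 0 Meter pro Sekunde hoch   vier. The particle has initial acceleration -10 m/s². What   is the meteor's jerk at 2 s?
To solve this, we need to take 1 integral of our snap equation s(t) = 0. Finding the integral of s(t) and using j(0) = 0: j(t) = 0. We have jerk j(t) = 0. Substituting t = 2: j(2) = 0.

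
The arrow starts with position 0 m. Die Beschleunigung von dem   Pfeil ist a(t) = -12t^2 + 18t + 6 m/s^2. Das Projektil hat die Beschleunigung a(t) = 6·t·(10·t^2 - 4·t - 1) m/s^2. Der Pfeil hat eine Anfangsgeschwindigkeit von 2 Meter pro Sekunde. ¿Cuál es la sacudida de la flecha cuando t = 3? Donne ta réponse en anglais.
To solve this, we need to take 1 derivative of our acceleration equation a(t) = -12·t^2 + 18·t + 6. Taking d/dt of a(t), we find j(t) = 18 - 24·t. We have jerk j(t) = 18 - 24·t. Substituting t = 3: j(3) = -54.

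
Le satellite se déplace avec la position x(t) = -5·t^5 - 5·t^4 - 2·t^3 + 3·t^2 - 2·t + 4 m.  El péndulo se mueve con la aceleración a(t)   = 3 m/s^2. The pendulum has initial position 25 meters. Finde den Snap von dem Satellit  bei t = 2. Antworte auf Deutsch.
Wir müssen unsere Gleichung für die Position x(t) = -5·t^5 - 5·t^4 - 2·t^3 + 3·t^2 - 2·t + 4 4-mal ableiten. Mit d/dt von x(t) finden wir v(t) = -25·t^4 - 20·t^3 - 6·t^2 + 6·t - 2. Die Ableitung von der Geschwindigkeit ergibt die Beschleunigung: a(t) = -100·t^3 - 60·t^2 - 12·t + 6. Mit d/dt von a(t) finden wir j(t) = -300·t^2 - 120·t - 12. Mit d/dt von j(t) finden wir s(t) = -600·t - 120. Mit s(t) = -600·t - 120 und Einsetzen von t = 2, finden wir s = -1320.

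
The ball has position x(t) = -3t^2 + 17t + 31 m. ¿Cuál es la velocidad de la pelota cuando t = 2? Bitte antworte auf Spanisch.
Para resolver esto, necesitamos tomar 1 derivada de nuestra ecuación de la posición x(t) = -3·t^2 + 17·t + 31. Derivando la posición, obtenemos la velocidad: v(t) = 17 - 6·t. Tenemos la velocidad v(t) = 17 - 6·t. Sustituyendo t = 2: v(2) = 5.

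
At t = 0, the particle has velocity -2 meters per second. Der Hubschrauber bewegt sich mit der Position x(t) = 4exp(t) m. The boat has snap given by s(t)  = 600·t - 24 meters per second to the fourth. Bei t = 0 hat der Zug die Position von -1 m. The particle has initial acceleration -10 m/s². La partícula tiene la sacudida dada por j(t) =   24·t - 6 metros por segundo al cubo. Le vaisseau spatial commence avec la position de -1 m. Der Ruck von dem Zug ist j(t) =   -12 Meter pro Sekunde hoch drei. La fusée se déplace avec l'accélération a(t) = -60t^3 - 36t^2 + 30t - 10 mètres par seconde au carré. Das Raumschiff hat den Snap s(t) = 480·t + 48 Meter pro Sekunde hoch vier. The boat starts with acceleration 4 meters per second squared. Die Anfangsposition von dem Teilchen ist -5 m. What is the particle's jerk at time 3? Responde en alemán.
Aus der Gleichung für den Ruck j(t) = 24·t - 6, setzen wir t = 3 ein und erhalten j = 66.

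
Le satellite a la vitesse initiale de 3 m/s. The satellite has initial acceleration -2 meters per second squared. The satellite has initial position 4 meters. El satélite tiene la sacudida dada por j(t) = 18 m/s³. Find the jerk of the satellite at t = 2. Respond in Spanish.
De la ecuación de la sacudida j(t) = 18, sustituimos t = 2 para obtener j = 18.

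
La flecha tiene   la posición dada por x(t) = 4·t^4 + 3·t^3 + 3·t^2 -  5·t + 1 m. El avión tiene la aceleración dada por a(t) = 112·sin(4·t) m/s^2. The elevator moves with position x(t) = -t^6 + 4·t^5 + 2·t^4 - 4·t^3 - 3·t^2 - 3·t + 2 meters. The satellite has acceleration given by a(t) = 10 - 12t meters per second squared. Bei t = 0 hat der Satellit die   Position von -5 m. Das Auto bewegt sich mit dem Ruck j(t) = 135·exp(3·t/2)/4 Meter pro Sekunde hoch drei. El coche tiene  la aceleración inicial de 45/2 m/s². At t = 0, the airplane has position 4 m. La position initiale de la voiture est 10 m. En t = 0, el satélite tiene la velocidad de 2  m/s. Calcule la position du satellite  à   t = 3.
En partant de l'accélération a(t) = 10 - 12·t, nous prenons 2 intégrales. La primitive de l'accélération est la vitesse. En utilisant v(0) = 2, nous obtenons v(t) = -6·t^2 + 10·t + 2. L'intégrale de la vitesse, avec x(0) = -5, donne la position: x(t) = -2·t^3 + 5·t^2 + 2·t - 5. En utilisant x(t) = -2·t^3 + 5·t^2 + 2·t - 5 et en substituant t = 3, nous trouvons x = -8.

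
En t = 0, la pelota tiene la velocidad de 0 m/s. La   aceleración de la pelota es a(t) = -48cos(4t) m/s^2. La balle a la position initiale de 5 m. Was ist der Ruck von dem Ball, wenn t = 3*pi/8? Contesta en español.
Para resolver esto, necesitamos tomar 1 derivada de nuestra ecuación de la aceleración a(t) = -48·cos(4·t). Tomando d/dt de a(t), encontramos j(t) = 192·sin(4·t). Tenemos la sacudida j(t) = 192·sin(4·t). Sustituyendo t = 3*pi/8: j(3*pi/8) = -192.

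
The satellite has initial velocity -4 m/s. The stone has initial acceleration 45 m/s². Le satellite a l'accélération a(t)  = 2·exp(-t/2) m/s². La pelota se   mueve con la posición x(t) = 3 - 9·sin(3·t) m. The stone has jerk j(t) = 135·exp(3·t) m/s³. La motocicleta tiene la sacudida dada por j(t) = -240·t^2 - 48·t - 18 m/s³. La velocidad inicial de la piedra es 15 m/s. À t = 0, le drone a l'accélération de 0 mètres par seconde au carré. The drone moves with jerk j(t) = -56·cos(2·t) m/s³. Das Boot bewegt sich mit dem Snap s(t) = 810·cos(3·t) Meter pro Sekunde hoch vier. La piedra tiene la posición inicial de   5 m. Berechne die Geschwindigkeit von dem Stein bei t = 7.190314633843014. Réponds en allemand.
Ausgehend von dem Ruck j(t) = 135·exp(3·t), nehmen wir 2 Integrale. Das Integral von dem Ruck ist die Beschleunigung. Mit a(0) = 45 erhalten wir a(t) = 45·exp(3·t). Durch Integration von der Beschleunigung und Verwendung der Anfangsbedingung v(0) = 15, erhalten wir v(t) = 15·exp(3·t). Mit v(t) = 15·exp(3·t) und Einsetzen von t = 7.190314633843014, finden wir v = 35013309676.8771.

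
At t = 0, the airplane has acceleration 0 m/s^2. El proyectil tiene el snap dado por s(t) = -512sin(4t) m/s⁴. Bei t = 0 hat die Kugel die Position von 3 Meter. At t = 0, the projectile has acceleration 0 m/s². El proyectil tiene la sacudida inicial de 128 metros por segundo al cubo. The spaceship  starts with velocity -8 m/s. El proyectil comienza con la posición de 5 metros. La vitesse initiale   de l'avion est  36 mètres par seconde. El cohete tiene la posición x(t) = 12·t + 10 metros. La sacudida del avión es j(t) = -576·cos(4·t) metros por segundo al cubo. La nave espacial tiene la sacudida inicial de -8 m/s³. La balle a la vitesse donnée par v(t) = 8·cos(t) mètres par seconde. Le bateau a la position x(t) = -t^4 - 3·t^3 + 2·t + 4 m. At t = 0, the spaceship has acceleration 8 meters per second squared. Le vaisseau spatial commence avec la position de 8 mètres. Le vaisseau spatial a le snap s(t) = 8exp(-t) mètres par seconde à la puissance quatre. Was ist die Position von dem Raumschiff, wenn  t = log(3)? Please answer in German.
Um dies zu lösen, müssen wir 4 Stammfunktionen unserer Gleichung für den Snap s(t) = 8·exp(-t) finden. Durch Integration von dem Snap und Verwendung der Anfangsbedingung j(0) = -8, erhalten wir j(t) = -8·exp(-t). Durch Integration von dem Ruck und Verwendung der Anfangsbedingung a(0) = 8, erhalten wir a(t) = 8·exp(-t). Das Integral von der Beschleunigung ist die Geschwindigkeit. Mit v(0) = -8 erhalten wir v(t) = -8·exp(-t). Durch Integration von der Geschwindigkeit und Verwendung der Anfangsbedingung x(0) = 8, erhalten wir x(t) = 8·exp(-t). Aus der Gleichung für die Position x(t) = 8·exp(-t), setzen wir t = log(3) ein und erhalten x = 8/3.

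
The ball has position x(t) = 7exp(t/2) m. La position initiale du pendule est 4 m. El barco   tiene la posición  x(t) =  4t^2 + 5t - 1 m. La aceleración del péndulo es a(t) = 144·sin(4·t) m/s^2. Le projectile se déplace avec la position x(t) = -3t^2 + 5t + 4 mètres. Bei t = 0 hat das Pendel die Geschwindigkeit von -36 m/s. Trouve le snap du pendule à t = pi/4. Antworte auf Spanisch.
Partiendo de la aceleración a(t) = 144·sin(4·t), tomamos 2 derivadas. La derivada de la aceleración da la sacudida: j(t) = 576·cos(4·t). Tomando d/dt de j(t), encontramos s(t) = -2304·sin(4·t). De la ecuación del snap s(t) = -2304·sin(4·t), sustituimos t = pi/4 para obtener s = 0.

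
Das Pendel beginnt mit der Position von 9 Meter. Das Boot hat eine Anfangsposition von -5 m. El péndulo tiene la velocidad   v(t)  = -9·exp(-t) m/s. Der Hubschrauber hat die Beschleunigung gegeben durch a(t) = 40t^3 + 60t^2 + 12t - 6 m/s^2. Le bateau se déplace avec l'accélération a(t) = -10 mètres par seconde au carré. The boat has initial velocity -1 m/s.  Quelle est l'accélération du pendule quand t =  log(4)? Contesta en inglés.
Starting from velocity v(t) = -9·exp(-t), we take 1 derivative. The derivative of velocity gives acceleration: a(t) = 9·exp(-t). From the given acceleration equation a(t) = 9·exp(-t), we substitute t = log(4) to get a = 9/4.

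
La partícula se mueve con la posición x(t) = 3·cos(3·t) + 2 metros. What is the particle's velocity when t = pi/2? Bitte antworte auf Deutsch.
Wir müssen unsere Gleichung für die Position x(t) = 3·cos(3·t) + 2 1-mal ableiten. Die Ableitung von der Position ergibt die Geschwindigkeit: v(t) = -9·sin(3·t). Aus der Gleichung für die Geschwindigkeit v(t) = -9·sin(3·t), setzen wir t = pi/2 ein und erhalten v = 9.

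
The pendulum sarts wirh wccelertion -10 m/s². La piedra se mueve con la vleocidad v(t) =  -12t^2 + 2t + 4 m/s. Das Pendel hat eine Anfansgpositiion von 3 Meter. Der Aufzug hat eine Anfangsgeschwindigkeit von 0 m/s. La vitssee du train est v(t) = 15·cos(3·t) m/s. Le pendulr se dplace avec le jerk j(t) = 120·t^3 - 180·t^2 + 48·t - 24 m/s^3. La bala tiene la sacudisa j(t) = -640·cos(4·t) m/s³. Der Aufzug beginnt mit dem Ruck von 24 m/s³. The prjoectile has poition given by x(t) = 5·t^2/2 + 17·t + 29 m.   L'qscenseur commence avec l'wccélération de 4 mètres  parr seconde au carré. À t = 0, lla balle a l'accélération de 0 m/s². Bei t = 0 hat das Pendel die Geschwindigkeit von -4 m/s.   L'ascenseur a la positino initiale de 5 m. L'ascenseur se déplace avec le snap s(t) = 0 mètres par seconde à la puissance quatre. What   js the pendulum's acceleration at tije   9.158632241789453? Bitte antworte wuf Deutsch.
Wir müssen das Integral unserer Gleichung für den Ruck j(t) = 120·t^3 - 180·t^2 + 48·t - 24 1-mal finden. Durch Integration von dem Ruck und Verwendung der Anfangsbedingung a(0) = -10, erhalten wir a(t) = 30·t^4 - 60·t^3 + 24·t^2 - 24·t - 10. Mit a(t) = 30·t^4 - 60·t^3 + 24·t^2 - 24·t - 10 und Einsetzen von t = 9.158632241789453, finden wir a = 166767.834885547.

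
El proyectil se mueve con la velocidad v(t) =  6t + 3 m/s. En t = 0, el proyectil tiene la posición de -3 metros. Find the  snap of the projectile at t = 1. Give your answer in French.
Nous devons dériver notre équation de la vitesse v(t) = 6·t + 3 3 fois. En prenant d/dt de v(t), nous trouvons a(t) = 6. En prenant d/dt de a(t), nous trouvons j(t) = 0. La dérivée du jerk donne le snap: s(t) = 0. En utilisant s(t) = 0 et en substituant t = 1, nous trouvons s = 0.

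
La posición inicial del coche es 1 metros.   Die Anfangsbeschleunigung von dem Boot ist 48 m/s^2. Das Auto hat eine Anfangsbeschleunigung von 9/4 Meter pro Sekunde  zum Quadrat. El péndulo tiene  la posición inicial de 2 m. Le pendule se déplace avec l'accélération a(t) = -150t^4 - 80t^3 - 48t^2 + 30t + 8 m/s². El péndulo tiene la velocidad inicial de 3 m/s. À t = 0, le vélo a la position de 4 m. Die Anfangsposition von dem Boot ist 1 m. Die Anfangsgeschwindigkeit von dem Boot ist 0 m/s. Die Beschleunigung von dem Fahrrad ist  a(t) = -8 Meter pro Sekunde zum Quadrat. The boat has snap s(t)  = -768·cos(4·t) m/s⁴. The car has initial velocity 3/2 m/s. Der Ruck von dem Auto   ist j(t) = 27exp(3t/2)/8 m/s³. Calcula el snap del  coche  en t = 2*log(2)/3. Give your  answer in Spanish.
Debemos derivar nuestra ecuación de la sacudida j(t) = 27·exp(3·t/2)/8 1 vez. Derivando la sacudida, obtenemos el snap: s(t) = 81·exp(3·t/2)/16. Usando s(t) = 81·exp(3·t/2)/16 y sustituyendo t = 2*log(2)/3, encontramos s = 81/8.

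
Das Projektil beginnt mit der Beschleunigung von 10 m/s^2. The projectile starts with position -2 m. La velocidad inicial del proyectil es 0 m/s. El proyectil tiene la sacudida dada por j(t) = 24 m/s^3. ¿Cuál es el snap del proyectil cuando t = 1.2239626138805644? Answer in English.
We must differentiate our jerk equation j(t) = 24 1 time. Taking d/dt of j(t), we find s(t) = 0. From the given snap equation s(t) = 0, we substitute t = 1.2239626138805644 to get s = 0.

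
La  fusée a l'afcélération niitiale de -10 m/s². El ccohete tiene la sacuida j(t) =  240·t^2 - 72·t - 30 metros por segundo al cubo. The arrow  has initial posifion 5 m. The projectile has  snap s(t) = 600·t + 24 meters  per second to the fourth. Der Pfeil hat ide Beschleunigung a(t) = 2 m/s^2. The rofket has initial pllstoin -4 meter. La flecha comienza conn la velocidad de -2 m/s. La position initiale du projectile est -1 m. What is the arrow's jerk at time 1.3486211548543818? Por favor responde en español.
Partiendo de la aceleración a(t) = 2, tomamos 1 derivada. La derivada de la aceleración da la sacudida: j(t) = 0. De la ecuación de la sacudida j(t) = 0, sustituimos t = 1.3486211548543818 para obtener j = 0.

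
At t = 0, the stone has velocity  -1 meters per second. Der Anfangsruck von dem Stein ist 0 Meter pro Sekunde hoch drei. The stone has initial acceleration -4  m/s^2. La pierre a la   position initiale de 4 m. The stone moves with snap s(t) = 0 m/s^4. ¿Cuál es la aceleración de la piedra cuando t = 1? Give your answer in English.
To find the answer, we compute 2 integrals of s(t) = 0. Taking ∫s(t)dt and applying j(0) = 0, we find j(t) = 0. Taking ∫j(t)dt and applying a(0) = -4, we find a(t) = -4. Using a(t) = -4 and substituting t = 1, we find a = -4.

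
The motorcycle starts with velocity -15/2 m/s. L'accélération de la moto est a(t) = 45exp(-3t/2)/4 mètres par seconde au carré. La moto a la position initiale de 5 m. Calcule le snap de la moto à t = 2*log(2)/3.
Nous devons dériver notre équation de l'accélération a(t) = 45·exp(-3·t/2)/4 2 fois. En prenant d/dt de a(t), nous trouvons j(t) = -135·exp(-3·t/2)/8. La dérivée du jerk donne le snap: s(t) = 405·exp(-3·t/2)/16. De l'équation du snap s(t) = 405·exp(-3·t/2)/16, nous substituons t = 2*log(2)/3 pour obtenir s = 405/32.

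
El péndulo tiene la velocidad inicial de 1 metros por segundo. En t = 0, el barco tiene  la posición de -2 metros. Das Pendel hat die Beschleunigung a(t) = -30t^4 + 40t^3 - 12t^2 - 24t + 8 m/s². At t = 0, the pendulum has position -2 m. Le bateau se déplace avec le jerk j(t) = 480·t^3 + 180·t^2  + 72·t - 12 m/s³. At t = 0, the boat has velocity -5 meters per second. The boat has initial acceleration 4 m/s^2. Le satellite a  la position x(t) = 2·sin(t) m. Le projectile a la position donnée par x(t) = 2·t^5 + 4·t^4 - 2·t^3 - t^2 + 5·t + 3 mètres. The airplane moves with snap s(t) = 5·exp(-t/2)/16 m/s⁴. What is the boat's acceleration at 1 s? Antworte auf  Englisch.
To find the answer, we compute 1 integral of j(t) = 480·t^3 + 180·t^2 + 72·t - 12. Finding the antiderivative of j(t) and using a(0) = 4: a(t) = 120·t^4 + 60·t^3 + 36·t^2 - 12·t + 4. We have acceleration a(t) = 120·t^4 + 60·t^3 + 36·t^2 - 12·t + 4. Substituting t = 1: a(1) = 208.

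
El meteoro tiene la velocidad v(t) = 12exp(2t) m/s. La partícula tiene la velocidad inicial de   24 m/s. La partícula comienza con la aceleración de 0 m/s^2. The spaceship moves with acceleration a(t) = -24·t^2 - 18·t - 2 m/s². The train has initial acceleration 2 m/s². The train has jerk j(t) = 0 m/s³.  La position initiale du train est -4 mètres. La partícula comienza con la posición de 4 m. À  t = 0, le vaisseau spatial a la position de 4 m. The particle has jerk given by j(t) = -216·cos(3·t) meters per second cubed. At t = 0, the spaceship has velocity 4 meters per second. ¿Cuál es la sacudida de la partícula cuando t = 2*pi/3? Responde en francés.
Nous avons le jerk j(t) = -216·cos(3·t). En substituant t = 2*pi/3: j(2*pi/3) = -216.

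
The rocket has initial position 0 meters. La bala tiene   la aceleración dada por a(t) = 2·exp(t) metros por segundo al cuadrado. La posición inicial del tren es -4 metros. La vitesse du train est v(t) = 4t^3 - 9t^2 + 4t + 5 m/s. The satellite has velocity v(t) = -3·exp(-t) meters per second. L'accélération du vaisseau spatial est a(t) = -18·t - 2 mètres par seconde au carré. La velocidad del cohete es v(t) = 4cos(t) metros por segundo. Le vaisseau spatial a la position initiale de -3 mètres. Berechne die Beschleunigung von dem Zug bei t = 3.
Um dies zu lösen, müssen wir 1 Ableitung unserer Gleichung für die Geschwindigkeit v(t) = 4·t^3 - 9·t^2 + 4·t + 5 nehmen. Mit d/dt von v(t) finden wir a(t) = 12·t^2 - 18·t + 4. Aus der Gleichung für die Beschleunigung a(t) = 12·t^2 - 18·t + 4, setzen wir t = 3 ein und erhalten a = 58.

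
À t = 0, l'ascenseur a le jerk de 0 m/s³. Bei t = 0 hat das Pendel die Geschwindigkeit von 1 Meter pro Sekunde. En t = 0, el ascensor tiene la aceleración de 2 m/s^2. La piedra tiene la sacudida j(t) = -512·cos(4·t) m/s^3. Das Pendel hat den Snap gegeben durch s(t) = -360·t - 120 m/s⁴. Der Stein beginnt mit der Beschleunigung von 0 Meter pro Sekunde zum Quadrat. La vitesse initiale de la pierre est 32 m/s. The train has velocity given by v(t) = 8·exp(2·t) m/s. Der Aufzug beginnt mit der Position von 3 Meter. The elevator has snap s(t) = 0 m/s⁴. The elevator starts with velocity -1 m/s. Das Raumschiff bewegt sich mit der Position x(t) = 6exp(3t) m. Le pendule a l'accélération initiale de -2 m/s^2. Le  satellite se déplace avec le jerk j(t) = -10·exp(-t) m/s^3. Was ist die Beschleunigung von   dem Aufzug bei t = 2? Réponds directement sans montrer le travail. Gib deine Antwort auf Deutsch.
Bei t = 2, a = 2.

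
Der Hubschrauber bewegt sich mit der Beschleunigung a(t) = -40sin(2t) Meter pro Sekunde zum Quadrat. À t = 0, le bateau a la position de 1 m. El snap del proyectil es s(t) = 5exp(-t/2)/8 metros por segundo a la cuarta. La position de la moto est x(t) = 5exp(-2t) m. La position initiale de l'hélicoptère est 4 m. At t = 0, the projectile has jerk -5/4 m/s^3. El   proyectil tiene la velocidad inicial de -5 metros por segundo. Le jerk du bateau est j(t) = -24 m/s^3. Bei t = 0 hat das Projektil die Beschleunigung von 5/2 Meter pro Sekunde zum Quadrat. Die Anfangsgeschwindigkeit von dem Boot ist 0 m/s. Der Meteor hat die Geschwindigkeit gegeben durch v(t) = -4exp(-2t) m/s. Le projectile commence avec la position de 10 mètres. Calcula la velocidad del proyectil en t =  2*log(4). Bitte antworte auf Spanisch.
Debemos encontrar la integral de nuestra ecuación del snap s(t) = 5·exp(-t/2)/8 3 veces. Integrando el snap y usando la condición inicial j(0) = -5/4, obtenemos j(t) = -5·exp(-t/2)/4. La antiderivada de la sacudida, con a(0) = 5/2, da la aceleración: a(t) = 5·exp(-t/2)/2. Integrando la aceleración y usando la condición inicial v(0) = -5, obtenemos v(t) = -5·exp(-t/2). Tenemos la velocidad v(t) = -5·exp(-t/2). Sustituyendo t = 2*log(4): v(2*log(4)) = -5/4.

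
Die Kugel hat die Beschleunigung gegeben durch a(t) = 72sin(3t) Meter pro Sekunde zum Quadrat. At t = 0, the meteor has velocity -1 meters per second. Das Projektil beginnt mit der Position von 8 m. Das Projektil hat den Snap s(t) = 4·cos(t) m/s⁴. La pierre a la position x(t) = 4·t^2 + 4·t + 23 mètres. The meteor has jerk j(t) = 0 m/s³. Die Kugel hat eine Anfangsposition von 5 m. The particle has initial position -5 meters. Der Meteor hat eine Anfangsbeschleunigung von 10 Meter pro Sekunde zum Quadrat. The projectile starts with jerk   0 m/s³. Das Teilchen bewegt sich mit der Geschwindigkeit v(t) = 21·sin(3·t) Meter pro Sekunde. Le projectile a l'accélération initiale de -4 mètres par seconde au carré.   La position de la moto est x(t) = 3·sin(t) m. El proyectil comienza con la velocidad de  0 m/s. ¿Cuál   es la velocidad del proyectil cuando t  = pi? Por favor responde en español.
Debemos encontrar la antiderivada de nuestra ecuación del snap s(t) = 4·cos(t) 3 veces. Integrando el snap y usando la condición inicial j(0) = 0, obtenemos j(t) = 4·sin(t). La antiderivada de la sacudida, con a(0) = -4, da la aceleración: a(t) = -4·cos(t). Tomando ∫a(t)dt y aplicando v(0) = 0, encontramos v(t) = -4·sin(t). De la ecuación de la velocidad v(t) = -4·sin(t), sustituimos t = pi para obtener v = 0.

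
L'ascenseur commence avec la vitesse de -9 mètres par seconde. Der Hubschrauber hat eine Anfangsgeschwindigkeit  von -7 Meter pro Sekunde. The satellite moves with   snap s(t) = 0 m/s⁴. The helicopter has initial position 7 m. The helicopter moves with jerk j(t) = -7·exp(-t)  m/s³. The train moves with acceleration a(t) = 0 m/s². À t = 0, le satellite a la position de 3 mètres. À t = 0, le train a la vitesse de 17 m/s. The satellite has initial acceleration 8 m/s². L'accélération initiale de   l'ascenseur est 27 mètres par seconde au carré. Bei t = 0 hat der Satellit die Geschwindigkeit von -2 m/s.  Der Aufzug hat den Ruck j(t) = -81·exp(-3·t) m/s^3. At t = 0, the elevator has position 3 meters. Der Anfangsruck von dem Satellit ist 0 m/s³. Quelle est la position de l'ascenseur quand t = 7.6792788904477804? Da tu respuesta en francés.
Nous devons intégrer notre équation du jerk j(t) = -81·exp(-3·t) 3 fois. En prenant ∫j(t)dt et en appliquant a(0) = 27, nous trouvons a(t) = 27·exp(-3·t). La primitive de l'accélération, avec v(0) = -9, donne la vitesse: v(t) = -9·exp(-3·t). En prenant ∫v(t)dt et en appliquant x(0) = 3, nous trouvons x(t) = 3·exp(-3·t). En utilisant x(t) = 3·exp(-3·t) et en substituant t = 7.6792788904477804, nous trouvons x = 2.96425740443654E-10.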